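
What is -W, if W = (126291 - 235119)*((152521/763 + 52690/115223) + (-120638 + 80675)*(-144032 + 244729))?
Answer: -38501615974390968674808/87915149 ≈ -4.3794e+14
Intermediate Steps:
W = 38501615974390968674808/87915149 (W = -108828*((152521*(1/763) + 52690*(1/115223)) - 39963*100697) = -108828*((152521/763 + 52690/115223) - 4024154211) = -108828*(17614129653/87915149 - 4024154211) = -108828*(-353784099444912786/87915149) = 38501615974390968674808/87915149 ≈ 4.3794e+14)
-W = -1*38501615974390968674808/87915149 = -38501615974390968674808/87915149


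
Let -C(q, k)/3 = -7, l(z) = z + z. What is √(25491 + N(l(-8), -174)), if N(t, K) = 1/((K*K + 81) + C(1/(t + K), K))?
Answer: √23523678166422/30378 ≈ 159.66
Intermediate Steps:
l(z) = 2*z
C(q, k) = 21 (C(q, k) = -3*(-7) = 21)
N(t, K) = 1/(102 + K²) (N(t, K) = 1/((K*K + 81) + 21) = 1/((K² + 81) + 21) = 1/((81 + K²) + 21) = 1/(102 + K²))
√(25491 + N(l(-8), -174)) = √(25491 + 1/(102 + (-174)²)) = √(25491 + 1/(102 + 30276)) = √(25491 + 1/30378) = √(774365599/30378) = √23523678166422/30378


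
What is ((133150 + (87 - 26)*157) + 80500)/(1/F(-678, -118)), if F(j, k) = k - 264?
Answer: -85272714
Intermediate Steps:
F(j, k) = -264 + k
((133150 + (87 - 26)*157) + 80500)/(1/F(-678, -118)) = ((133150 + (87 - 26)*157) + 80500)/(1/(-264 - 118)) = ((133150 + 61*157) + 80500)/(1/(-382)) = ((133150 + 9577) + 80500)/(-1/382) = (142727 + 80500)*(-382) = 223227*(-382) = -85272714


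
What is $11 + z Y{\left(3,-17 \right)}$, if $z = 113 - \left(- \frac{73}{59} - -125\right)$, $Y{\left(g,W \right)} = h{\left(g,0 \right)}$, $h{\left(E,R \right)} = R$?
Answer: $11$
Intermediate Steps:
$Y{\left(g,W \right)} = 0$
$z = - \frac{635}{59}$ ($z = 113 - \left(\left(-73\right) \frac{1}{59} + 125\right) = 113 - \left(- \frac{73}{59} + 125\right) = 113 - \frac{7302}{59} = - \frac{635}{59} \approx -10.763$)
$11 + z Y{\left(3,-17 \right)} = 11 - 0 = 11 + 0 = 11$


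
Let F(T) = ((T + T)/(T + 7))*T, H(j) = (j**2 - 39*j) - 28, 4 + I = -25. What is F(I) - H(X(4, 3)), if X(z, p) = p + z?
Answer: 1931/11 ≈ 175.55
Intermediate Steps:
I = -29 (I = -4 - 25 = -29)
H(j) = -28 + j**2 - 39*j
F(T) = 2*T**2/(7 + T) (F(T) = ((2*T)/(7 + T))*T = (2*T/(7 + T))*T = 2*T**2/(7 + T))
F(I) - H(X(4, 3)) = 2*(-29)**2/(7 - 29) - (-28 + (3 + 4)**2 - 39*(3 + 4)) = 2*841/(-22) - (-28 + 7**2 - 39*7) = 2*841*(-1/22) - (-28 + 49 - 273) = -841/11 - 1*(-252) = -841/11 + 252 = 1931/11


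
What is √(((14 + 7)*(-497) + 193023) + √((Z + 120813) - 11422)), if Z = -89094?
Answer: √(182586 + √20297) ≈ 427.47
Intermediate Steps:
√(((14 + 7)*(-497) + 193023) + √((Z + 120813) - 11422)) = √(((14 + 7)*(-497) + 193023) + √((-89094 + 120813) - 11422)) = √((21*(-497) + 193023) + √(31719 - 11422)) = √((-10437 + 193023) + √20297) = √(182586 + √20297)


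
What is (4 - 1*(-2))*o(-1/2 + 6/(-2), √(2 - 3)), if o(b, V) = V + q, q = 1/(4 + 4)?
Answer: ¾ + 6*I ≈ 0.75 + 6.0*I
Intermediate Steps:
q = ⅛ (q = 1/8 = ⅛ ≈ 0.12500)
o(b, V) = ⅛ + V (o(b, V) = V + ⅛ = ⅛ + V)
(4 - 1*(-2))*o(-1/2 + 6/(-2), √(2 - 3)) = (4 - 1*(-2))*(⅛ + √(2 - 3)) = (4 + 2)*(⅛ + √(-1)) = 6*(⅛ + I) = ¾ + 6*I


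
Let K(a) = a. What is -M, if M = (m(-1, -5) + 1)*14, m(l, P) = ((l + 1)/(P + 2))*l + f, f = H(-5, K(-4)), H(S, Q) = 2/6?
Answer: -56/3 ≈ -18.667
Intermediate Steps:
H(S, Q) = ⅓ (H(S, Q) = 2*(⅙) = ⅓)
f = ⅓ ≈ 0.33333
m(l, P) = ⅓ + l*(1 + l)/(2 + P) (m(l, P) = ((l + 1)/(P + 2))*l + ⅓ = ((1 + l)/(2 + P))*l + ⅓ = l*(1 + l)/(2 + P) + ⅓ = ⅓ + l*(1 + l)/(2 + P))
M = 56/3 (M = ((⅔ - 1 + (-1)² + (⅓)*(-5))/(2 - 5) + 1)*14 = ((⅔ - 1 + 1 - 5/3)/(-3) + 1)*14 = (-⅓*(-1) + 1)*14 = (⅓ + 1)*14 = (4/3)*14 = 56/3 ≈ 18.667)
-M = -1*56/3 = -56/3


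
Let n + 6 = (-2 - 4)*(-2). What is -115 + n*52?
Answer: 197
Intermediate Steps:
n = 6 (n = -6 + (-2 - 4)*(-2) = -6 - 6*(-2) = -6 + 12 = 6)
-115 + n*52 = -115 + 6*52 = -115 + 312 = 197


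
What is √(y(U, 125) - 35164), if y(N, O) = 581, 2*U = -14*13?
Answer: I*√34583 ≈ 185.97*I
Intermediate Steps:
U = -91 (U = (-14*13)/2 = (½)*(-182) = -91)
√(y(U, 125) - 35164) = √(581 - 35164) = √(-34583) = I*√34583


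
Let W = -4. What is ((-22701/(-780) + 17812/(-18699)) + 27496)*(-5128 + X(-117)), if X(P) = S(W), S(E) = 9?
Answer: -685000353068107/4861740 ≈ -1.4090e+8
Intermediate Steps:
X(P) = 9
((-22701/(-780) + 17812/(-18699)) + 27496)*(-5128 + X(-117)) = ((-22701/(-780) + 17812/(-18699)) + 27496)*(-5128 + 9) = ((-22701*(-1/780) + 17812*(-1/18699)) + 27496)*(-5119) = ((7567/260 - 17812/18699) + 27496)*(-5119) = (136864213/4861740 + 27496)*(-5119) = (133815267253/4861740)*(-5119) = -685000353068107/4861740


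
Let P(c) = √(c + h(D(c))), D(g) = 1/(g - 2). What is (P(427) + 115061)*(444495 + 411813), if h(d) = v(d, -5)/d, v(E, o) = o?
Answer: 98527654788 + 856308*I*√1698 ≈ 9.8528e+10 + 3.5286e+7*I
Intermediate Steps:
D(g) = 1/(-2 + g)
h(d) = -5/d
P(c) = √(10 - 4*c) (P(c) = √(c - (-10 + 5*c)) = √(c - 5*(-2 + c)) = √(c + (10 - 5*c)) = √(10 - 4*c))
(P(427) + 115061)*(444495 + 411813) = (√(10 - 4*427) + 115061)*(444495 + 411813) = (√(10 - 1708) + 115061)*856308 = (√(-1698) + 115061)*856308 = (I*√1698 + 115061)*856308 = (115061 + I*√1698)*856308 = 98527654788 + 856308*I*√1698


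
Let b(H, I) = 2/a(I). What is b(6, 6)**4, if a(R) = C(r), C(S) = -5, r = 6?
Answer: 16/625 ≈ 0.025600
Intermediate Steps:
a(R) = -5
b(H, I) = -2/5 (b(H, I) = 2/(-5) = 2*(-1/5) = -2/5)
b(6, 6)**4 = (-2/5)**4 = 16/625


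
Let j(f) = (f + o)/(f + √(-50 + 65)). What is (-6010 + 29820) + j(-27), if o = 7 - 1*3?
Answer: 5666987/238 + 23*√15/714 ≈ 23811.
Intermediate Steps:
o = 4 (o = 7 - 3 = 4)
j(f) = (4 + f)/(f + √15) (j(f) = (f + 4)/(f + √(-50 + 65)) = (4 + f)/(f + √15))
(-6010 + 29820) + j(-27) = (-6010 + 29820) + (4 - 27)/(-27 + √15) = 23810 - 23/(-27 + √15)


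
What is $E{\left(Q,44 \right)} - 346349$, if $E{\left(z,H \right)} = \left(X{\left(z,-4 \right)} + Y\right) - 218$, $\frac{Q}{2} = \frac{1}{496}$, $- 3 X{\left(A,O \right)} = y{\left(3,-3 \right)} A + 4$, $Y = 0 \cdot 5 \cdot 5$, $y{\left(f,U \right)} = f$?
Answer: $- \frac{257846843}{744} \approx -3.4657 \cdot 10^{5}$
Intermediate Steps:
$Y = 0$ ($Y = 0 \cdot 5 = 0$)
$X{\left(A,O \right)} = - \frac{4}{3} - A$ ($X{\left(A,O \right)} = - \frac{3 A + 4}{3} = - \frac{4 + 3 A}{3} = - \frac{4}{3} - A$)
$Q = \frac{1}{248}$ ($Q = \frac{2}{496} = 2 \cdot \frac{1}{496} = \frac{1}{248} \approx 0.0040323$)
$E{\left(z,H \right)} = - \frac{658}{3} - z$ ($E{\left(z,H \right)} = \left(\left(- \frac{4}{3} - z\right) + 0\right) - 218 = \left(- \frac{4}{3} - z\right) - 218 = - \frac{658}{3} - z$)
$E{\left(Q,44 \right)} - 346349 = \left(- \frac{658}{3} - \frac{1}{248}\right) - 346349 = - \frac{163187}{744} - 346349 = - \frac{257846843}{744}$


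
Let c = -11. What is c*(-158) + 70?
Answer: 1808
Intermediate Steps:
c*(-158) + 70 = -11*(-158) + 70 = 1738 + 70 = 1808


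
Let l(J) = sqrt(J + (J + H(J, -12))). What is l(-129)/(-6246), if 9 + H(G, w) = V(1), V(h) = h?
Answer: -I*sqrt(266)/6246 ≈ -0.0026112*I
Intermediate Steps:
H(G, w) = -8 (H(G, w) = -9 + 1 = -8)
l(J) = sqrt(-8 + 2*J) (l(J) = sqrt(J + (J - 8)) = sqrt(J + (-8 + J)) = sqrt(-8 + 2*J))
l(-129)/(-6246) = sqrt(-8 + 2*(-129))/(-6246) = sqrt(-8 - 258)*(-1/6246) = sqrt(-266)*(-1/6246) = (I*sqrt(266))*(-1/6246) = -I*sqrt(266)/6246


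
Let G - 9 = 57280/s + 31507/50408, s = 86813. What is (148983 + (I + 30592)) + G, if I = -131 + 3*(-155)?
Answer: 783269586766983/4376069704 ≈ 1.7899e+5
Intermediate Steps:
I = -596 (I = -131 - 465 = -596)
G = 45007214767/4376069704 (G = 9 + (57280/86813 + 31507/50408) = 9 + 5622587431/4376069704 = 45007214767/4376069704 ≈ 10.285)
(148983 + (I + 30592)) + G = (148983 + (-596 + 30592)) + 45007214767/4376069704 = (148983 + 29996) + 45007214767/4376069704 = 178979 + 45007214767/4376069704 = 783269586766983/4376069704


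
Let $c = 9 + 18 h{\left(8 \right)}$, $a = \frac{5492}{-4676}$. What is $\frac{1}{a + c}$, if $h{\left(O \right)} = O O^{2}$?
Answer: $\frac{1169}{10782652} \approx 0.00010841$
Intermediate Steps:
$h{\left(O \right)} = O^{3}$
$a = - \frac{1373}{1169}$ ($a = 5492 \left(- \frac{1}{4676}\right) = - \frac{1373}{1169} \approx -1.1745$)
$c = 9225$ ($c = 9 + 18 \cdot 8^{3} = 9 + 18 \cdot 512 = 9 + 9216 = 9225$)
$\frac{1}{a + c} = \frac{1}{- \frac{1373}{1169} + 9225} = \frac{1}{\frac{10782652}{1169}} = \frac{1169}{10782652}$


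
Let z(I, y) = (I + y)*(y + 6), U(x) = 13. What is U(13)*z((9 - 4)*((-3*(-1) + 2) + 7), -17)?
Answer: -6149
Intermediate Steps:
z(I, y) = (6 + y)*(I + y) (z(I, y) = (I + y)*(6 + y) = (6 + y)*(I + y))
U(13)*z((9 - 4)*((-3*(-1) + 2) + 7), -17) = 13*((-17)² + 6*((9 - 4)*((-3*(-1) + 2) + 7)) + 6*(-17) + ((9 - 4)*((-3*(-1) + 2) + 7))*(-17)) = 13*(289 + 6*(5*((3 + 2) + 7)) - 102 + (5*((3 + 2) + 7))*(-17)) = 13*(289 + 6*(5*(5 + 7)) - 102 + (5*(5 + 7))*(-17)) = 13*(289 + 6*(5*12) - 102 + (5*12)*(-17)) = 13*(289 + 6*60 - 102 + 60*(-17)) = 13*(289 + 360 - 102 - 1020) = 13*(-473) = -6149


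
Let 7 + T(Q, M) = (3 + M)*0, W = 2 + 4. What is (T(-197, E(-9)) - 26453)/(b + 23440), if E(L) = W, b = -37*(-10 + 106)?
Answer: -6615/4972 ≈ -1.3305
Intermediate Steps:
W = 6
b = -3552 (b = -37*96 = -3552)
E(L) = 6
T(Q, M) = -7 (T(Q, M) = -7 + (3 + M)*0 = -7 + 0 = -7)
(T(-197, E(-9)) - 26453)/(b + 23440) = (-7 - 26453)/(-3552 + 23440) = -26460/19888 = -26460*1/19888 = -6615/4972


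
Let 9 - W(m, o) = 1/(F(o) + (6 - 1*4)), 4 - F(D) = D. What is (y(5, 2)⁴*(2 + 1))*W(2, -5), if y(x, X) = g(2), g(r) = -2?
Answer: 4704/11 ≈ 427.64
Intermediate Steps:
y(x, X) = -2
F(D) = 4 - D
W(m, o) = 9 - 1/(6 - o) (W(m, o) = 9 - 1/((4 - o) + (6 - 1*4)) = 9 - 1/((4 - o) + (6 - 4)) = 9 - 1/((4 - o) + 2) = 9 - 1/(6 - o))
(y(5, 2)⁴*(2 + 1))*W(2, -5) = ((-2)⁴*(2 + 1))*((-53 + 9*(-5))/(-6 - 5)) = (16*3)*((-53 - 45)/(-11)) = 48*(-1/11*(-98)) = 48*(98/11) = 4704/11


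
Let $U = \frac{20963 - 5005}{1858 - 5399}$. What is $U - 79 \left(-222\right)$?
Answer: $\frac{62086100}{3541} \approx 17534.0$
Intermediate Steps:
$U = - \frac{15958}{3541}$ ($U = \frac{15958}{-3541} = 15958 \left(- \frac{1}{3541}\right) = - \frac{15958}{3541} \approx -4.5066$)
$U - 79 \left(-222\right) = - \frac{15958}{3541} - 79 \left(-222\right) = - \frac{15958}{3541} - -17538 = - \frac{15958}{3541} + 17538 = \frac{62086100}{3541}$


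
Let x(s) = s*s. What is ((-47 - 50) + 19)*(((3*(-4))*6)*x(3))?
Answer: 50544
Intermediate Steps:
x(s) = s**2
((-47 - 50) + 19)*(((3*(-4))*6)*x(3)) = ((-47 - 50) + 19)*(((3*(-4))*6)*3**2) = (-97 + 19)*(-12*6*9) = -(-5616)*9 = -78*(-648) = 50544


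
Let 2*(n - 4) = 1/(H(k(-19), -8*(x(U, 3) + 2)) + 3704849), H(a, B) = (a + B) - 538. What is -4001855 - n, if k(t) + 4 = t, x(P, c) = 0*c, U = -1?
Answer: -29647948483297/7408544 ≈ -4.0019e+6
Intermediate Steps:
x(P, c) = 0
k(t) = -4 + t
H(a, B) = -538 + B + a (H(a, B) = (B + a) - 538 = -538 + B + a)
n = 29634177/7408544 (n = 4 + 1/(2*((-538 - 8*(0 + 2) + (-4 - 19)) + 3704849)) = 4 + 1/(2*((-538 - 8*2 - 23) + 3704849)) = 4 + 1/(2*((-538 - 16 - 23) + 3704849)) = 4 + 1/(2*(-577 + 3704849)) = 4 + (½)/3704272 = 4 + (½)*(1/3704272) = 4 + 1/7408544 = 29634177/7408544 ≈ 4.0000)
-4001855 - n = -4001855 - 1*29634177/7408544 = -4001855 - 29634177/7408544 = -29647948483297/7408544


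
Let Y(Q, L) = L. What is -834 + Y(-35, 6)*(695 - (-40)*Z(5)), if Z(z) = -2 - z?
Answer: 1656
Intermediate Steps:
-834 + Y(-35, 6)*(695 - (-40)*Z(5)) = -834 + 6*(695 - (-40)*(-2 - 1*5)) = -834 + 6*(695 - (-40)*(-2 - 5)) = -834 + 6*(695 - (-40)*(-7)) = -834 + 6*(695 - 1*280) = -834 + 6*(695 - 280) = -834 + 6*415 = -834 + 2490 = 1656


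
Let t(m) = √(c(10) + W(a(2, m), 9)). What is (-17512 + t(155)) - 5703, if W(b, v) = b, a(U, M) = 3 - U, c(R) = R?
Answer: -23215 + √11 ≈ -23212.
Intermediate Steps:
t(m) = √11 (t(m) = √(10 + (3 - 1*2)) = √(10 + (3 - 2)) = √(10 + 1) = √11)
(-17512 + t(155)) - 5703 = (-17512 + √11) - 5703 = -23215 + √11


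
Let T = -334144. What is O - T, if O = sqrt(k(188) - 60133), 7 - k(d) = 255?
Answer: 334144 + 3*I*sqrt(6709) ≈ 3.3414e+5 + 245.73*I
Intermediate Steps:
k(d) = -248 (k(d) = 7 - 1*255 = 7 - 255 = -248)
O = 3*I*sqrt(6709) (O = sqrt(-248 - 60133) = sqrt(-60381) = 3*I*sqrt(6709) ≈ 245.73*I)
O - T = 3*I*sqrt(6709) - 1*(-334144) = 3*I*sqrt(6709) + 334144 = 334144 + 3*I*sqrt(6709)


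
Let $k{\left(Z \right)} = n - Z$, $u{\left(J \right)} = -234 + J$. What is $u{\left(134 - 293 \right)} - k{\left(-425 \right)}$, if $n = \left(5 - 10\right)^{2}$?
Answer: $-843$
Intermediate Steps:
$n = 25$ ($n = \left(-5\right)^{2} = 25$)
$k{\left(Z \right)} = 25 - Z$
$u{\left(134 - 293 \right)} - k{\left(-425 \right)} = \left(-234 + \left(134 - 293\right)\right) - \left(25 - -425\right) = \left(-234 + \left(134 - 293\right)\right) - \left(25 + 425\right) = \left(-234 - 159\right) - 450 = -393 - 450 = -843$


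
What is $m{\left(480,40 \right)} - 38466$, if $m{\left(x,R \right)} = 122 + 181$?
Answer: $-38163$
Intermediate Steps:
$m{\left(x,R \right)} = 303$
$m{\left(480,40 \right)} - 38466 = 303 - 38466 = -38163$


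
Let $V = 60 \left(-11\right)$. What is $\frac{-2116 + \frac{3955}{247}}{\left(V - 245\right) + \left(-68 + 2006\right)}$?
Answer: $- \frac{518697}{255151} \approx -2.0329$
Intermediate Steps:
$V = -660$
$\frac{-2116 + \frac{3955}{247}}{\left(V - 245\right) + \left(-68 + 2006\right)} = \frac{-2116 + \frac{3955}{247}}{\left(-660 - 245\right) + \left(-68 + 2006\right)} = \frac{-2116 + 3955 \cdot \frac{1}{247}}{-905 + 1938} = \frac{-2116 + \frac{3955}{247}}{1033} = \left(- \frac{518697}{247}\right) \frac{1}{1033} = - \frac{518697}{255151}$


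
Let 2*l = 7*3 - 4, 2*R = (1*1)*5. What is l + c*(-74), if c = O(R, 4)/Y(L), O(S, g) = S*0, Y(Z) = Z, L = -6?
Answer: 17/2 ≈ 8.5000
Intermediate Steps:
R = 5/2 (R = ((1*1)*5)/2 = (1*5)/2 = (1/2)*5 = 5/2 ≈ 2.5000)
l = 17/2 (l = (7*3 - 4)/2 = (21 - 4)/2 = (1/2)*17 = 17/2 ≈ 8.5000)
O(S, g) = 0
c = 0 (c = 0/(-6) = 0*(-1/6) = 0)
l + c*(-74) = 17/2 + 0*(-74) = 17/2 + 0 = 17/2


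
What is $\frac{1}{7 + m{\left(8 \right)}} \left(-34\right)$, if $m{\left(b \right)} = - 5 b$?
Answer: $\frac{34}{33} \approx 1.0303$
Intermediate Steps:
$\frac{1}{7 + m{\left(8 \right)}} \left(-34\right) = \frac{1}{7 - 40} \left(-34\right) = \frac{1}{-33} \left(-34\right) = \left(- \frac{1}{33}\right) \left(-34\right) = \frac{34}{33}$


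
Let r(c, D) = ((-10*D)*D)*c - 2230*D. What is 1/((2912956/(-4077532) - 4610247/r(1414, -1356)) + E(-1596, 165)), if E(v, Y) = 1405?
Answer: 8833532419116760/12404804011024008587 ≈ 0.00071211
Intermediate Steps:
r(c, D) = -2230*D - 10*c*D² (r(c, D) = (-10*D²)*c - 2230*D = -10*c*D² - 2230*D = -2230*D - 10*c*D²)
1/((2912956/(-4077532) - 4610247/r(1414, -1356)) + E(-1596, 165)) = 1/((2912956/(-4077532) - 4610247*1/(13560*(223 - 1356*1414))) + 1405) = 1/((2912956*(-1/4077532) - 4610247*1/(13560*(223 - 1917384))) + 1405) = 1/((-728239/1019383 - 4610247/((-10*(-1356)*(-1917161)))) + 1405) = 1/((-728239/1019383 - 4610247/(-25996703160)) + 1405) = 1/((-728239/1019383 - 4610247*(-1/25996703160)) + 1405) = 1/((-728239/1019383 + 1536749/8665567720) + 1405) = 1/(-6309037835039213/8833532419116760 + 1405) = 1/(12404804011024008587/8833532419116760) = 8833532419116760/12404804011024008587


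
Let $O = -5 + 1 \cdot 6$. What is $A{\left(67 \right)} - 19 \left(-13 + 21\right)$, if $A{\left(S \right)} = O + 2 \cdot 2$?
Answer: $-147$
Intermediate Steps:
$O = 1$ ($O = -5 + 6 = 1$)
$A{\left(S \right)} = 5$ ($A{\left(S \right)} = 1 + 2 \cdot 2 = 1 + 4 = 5$)
$A{\left(67 \right)} - 19 \left(-13 + 21\right) = 5 - 19 \left(-13 + 21\right) = 5 - 19 \cdot 8 = 5 - 152 = -147$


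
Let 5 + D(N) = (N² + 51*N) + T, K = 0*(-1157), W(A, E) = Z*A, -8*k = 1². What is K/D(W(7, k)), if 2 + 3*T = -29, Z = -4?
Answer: 0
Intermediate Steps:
T = -31/3 (T = -⅔ + (⅓)*(-29) = -⅔ - 29/3 = -31/3 ≈ -10.333)
k = -⅛ (k = -⅛*1² = -⅛*1 = -⅛ ≈ -0.12500)
W(A, E) = -4*A
K = 0
D(N) = -46/3 + N² + 51*N (D(N) = -5 + ((N² + 51*N) - 31/3) = -5 + (-31/3 + N² + 51*N) = -46/3 + N² + 51*N)
K/D(W(7, k)) = 0/(-46/3 + (-4*7)² + 51*(-4*7)) = 0/(-46/3 + (-28)² + 51*(-28)) = 0/(-46/3 + 784 - 1428) = 0/(-1978/3) = 0*(-3/1978) = 0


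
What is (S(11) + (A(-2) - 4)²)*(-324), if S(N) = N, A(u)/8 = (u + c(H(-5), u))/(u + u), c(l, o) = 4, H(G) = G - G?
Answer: -24300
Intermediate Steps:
H(G) = 0
A(u) = 4*(4 + u)/u (A(u) = 8*((u + 4)/(u + u)) = 8*((4 + u)/((2*u))) = 8*((4 + u)*(1/(2*u))) = 8*((4 + u)/(2*u)) = 4*(4 + u)/u)
(S(11) + (A(-2) - 4)²)*(-324) = (11 + ((4 + 16/(-2)) - 4)²)*(-324) = (11 + ((4 + 16*(-½)) - 4)²)*(-324) = (11 + ((4 - 8) - 4)²)*(-324) = (11 + (-4 - 4)²)*(-324) = (11 + (-8)²)*(-324) = (11 + 64)*(-324) = 75*(-324) = -24300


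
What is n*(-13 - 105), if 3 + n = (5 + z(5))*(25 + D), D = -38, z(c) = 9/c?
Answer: 53926/5 ≈ 10785.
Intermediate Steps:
n = -457/5 (n = -3 + (5 + 9/5)*(25 - 38) = -3 + (5 + 9*(⅕))*(-13) = -3 + (5 + 9/5)*(-13) = -3 + (34/5)*(-13) = -3 - 442/5 = -457/5 ≈ -91.400)
n*(-13 - 105) = -457*(-13 - 105)/5 = -457/5*(-118) = 53926/5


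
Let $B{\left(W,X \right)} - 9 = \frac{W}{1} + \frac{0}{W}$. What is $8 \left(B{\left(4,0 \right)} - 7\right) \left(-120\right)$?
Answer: $-5760$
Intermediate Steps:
$B{\left(W,X \right)} = 9 + W$ ($B{\left(W,X \right)} = 9 + \left(\frac{W}{1} + \frac{0}{W}\right) = 9 + \left(W 1 + 0\right) = 9 + \left(W + 0\right) = 9 + W$)
$8 \left(B{\left(4,0 \right)} - 7\right) \left(-120\right) = 8 \left(\left(9 + 4\right) - 7\right) \left(-120\right) = 8 \left(13 - 7\right) \left(-120\right) = 8 \cdot 6 \left(-120\right) = 48 \left(-120\right) = -5760$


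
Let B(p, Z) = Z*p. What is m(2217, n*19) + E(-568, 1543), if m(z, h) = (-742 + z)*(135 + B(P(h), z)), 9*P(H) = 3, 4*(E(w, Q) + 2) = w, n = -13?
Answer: 1289006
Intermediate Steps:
E(w, Q) = -2 + w/4
P(H) = 1/3 (P(H) = (1/9)*3 = 1/3)
m(z, h) = (-742 + z)*(135 + z/3) (m(z, h) = (-742 + z)*(135 + z*(1/3)) = (-742 + z)*(135 + z/3))
m(2217, n*19) + E(-568, 1543) = (-100170 - 337/3*2217 + (1/3)*2217**2) + (-2 + (1/4)*(-568)) = (-100170 - 249043 + (1/3)*4915089) + (-2 - 142) = (-100170 - 249043 + 1638363) - 144 = 1289150 - 144 = 1289006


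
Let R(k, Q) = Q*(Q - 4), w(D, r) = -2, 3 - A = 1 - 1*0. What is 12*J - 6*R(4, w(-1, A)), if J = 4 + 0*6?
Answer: -24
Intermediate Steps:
A = 2 (A = 3 - (1 - 1*0) = 3 - (1 + 0) = 3 - 1*1 = 3 - 1 = 2)
R(k, Q) = Q*(-4 + Q)
J = 4 (J = 4 + 0 = 4)
12*J - 6*R(4, w(-1, A)) = 12*4 - (-12)*(-4 - 2) = 48 - (-12)*(-6) = 48 - 6*12 = 48 - 72 = -24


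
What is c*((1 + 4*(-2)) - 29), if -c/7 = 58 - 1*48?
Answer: 2520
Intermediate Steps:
c = -70 (c = -7*(58 - 1*48) = -7*(58 - 48) = -7*10 = -70)
c*((1 + 4*(-2)) - 29) = -70*((1 + 4*(-2)) - 29) = -70*((1 - 8) - 29) = -70*(-7 - 29) = -70*(-36) = 2520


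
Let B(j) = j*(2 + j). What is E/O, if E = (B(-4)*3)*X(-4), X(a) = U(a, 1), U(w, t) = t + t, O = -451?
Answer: -48/451 ≈ -0.10643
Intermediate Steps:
U(w, t) = 2*t
X(a) = 2 (X(a) = 2*1 = 2)
E = 48 (E = (-4*(2 - 4)*3)*2 = (-4*(-2)*3)*2 = (8*3)*2 = 24*2 = 48)
E/O = 48/(-451) = 48*(-1/451) = -48/451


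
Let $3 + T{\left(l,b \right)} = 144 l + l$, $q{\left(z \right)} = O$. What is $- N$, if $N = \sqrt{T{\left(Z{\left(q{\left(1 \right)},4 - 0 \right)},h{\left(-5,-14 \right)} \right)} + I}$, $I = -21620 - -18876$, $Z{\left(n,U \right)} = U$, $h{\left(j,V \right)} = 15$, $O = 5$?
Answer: $- i \sqrt{2167} \approx - 46.551 i$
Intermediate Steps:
$q{\left(z \right)} = 5$
$I = -2744$ ($I = -21620 + 18876 = -2744$)
$T{\left(l,b \right)} = -3 + 145 l$ ($T{\left(l,b \right)} = -3 + \left(144 l + l\right) = -3 + 145 l$)
$N = i \sqrt{2167}$ ($N = \sqrt{\left(-3 + 145 \left(4 - 0\right)\right) - 2744} = \sqrt{\left(-3 + 145 \left(4 + 0\right)\right) - 2744} = \sqrt{\left(-3 + 145 \cdot 4\right) - 2744} = \sqrt{\left(-3 + 580\right) - 2744} = \sqrt{577 - 2744} = \sqrt{-2167} = i \sqrt{2167} \approx 46.551 i$)
$- N = - i \sqrt{2167}$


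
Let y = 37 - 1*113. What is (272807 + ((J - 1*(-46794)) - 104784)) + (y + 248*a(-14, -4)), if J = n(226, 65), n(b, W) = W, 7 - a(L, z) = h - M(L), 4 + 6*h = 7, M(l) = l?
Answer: 212946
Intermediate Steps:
h = ½ (h = -⅔ + (⅙)*7 = -⅔ + 7/6 = ½ ≈ 0.50000)
y = -76 (y = 37 - 113 = -76)
a(L, z) = 13/2 + L (a(L, z) = 7 - (½ - L) = 7 + (-½ + L) = 13/2 + L)
J = 65
(272807 + ((J - 1*(-46794)) - 104784)) + (y + 248*a(-14, -4)) = (272807 + ((65 - 1*(-46794)) - 104784)) + (-76 + 248*(13/2 - 14)) = (272807 + ((65 + 46794) - 104784)) + (-76 + 248*(-15/2)) = (272807 + (46859 - 104784)) + (-76 - 1860) = (272807 - 57925) - 1936 = 214882 - 1936 = 212946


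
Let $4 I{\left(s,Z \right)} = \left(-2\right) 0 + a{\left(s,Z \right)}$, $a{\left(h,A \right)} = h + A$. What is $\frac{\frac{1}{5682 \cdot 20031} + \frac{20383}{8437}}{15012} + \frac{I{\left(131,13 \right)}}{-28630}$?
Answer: $- \frac{20569988714909129}{18759840102140056920} \approx -0.0010965$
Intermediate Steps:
$a{\left(h,A \right)} = A + h$
$I{\left(s,Z \right)} = \frac{Z}{4} + \frac{s}{4}$ ($I{\left(s,Z \right)} = \frac{\left(-2\right) 0 + \left(Z + s\right)}{4} = \frac{0 + \left(Z + s\right)}{4} = \frac{Z + s}{4} = \frac{Z}{4} + \frac{s}{4}$)
$\frac{\frac{1}{5682 \cdot 20031} + \frac{20383}{8437}}{15012} + \frac{I{\left(131,13 \right)}}{-28630} = \frac{\frac{1}{5682 \cdot 20031} + \frac{20383}{8437}}{15012} + \frac{\frac{1}{4} \cdot 13 + \frac{1}{4} \cdot 131}{-28630} = \left(\frac{1}{5682} \cdot \frac{1}{20031} + 20383 \cdot \frac{1}{8437}\right) \frac{1}{15012} + \left(\frac{13}{4} + \frac{131}{4}\right) \left(- \frac{1}{28630}\right) = \left(\frac{1}{113816142} + \frac{1853}{767}\right) \frac{1}{15012} + 36 \left(- \frac{1}{28630}\right) = \frac{210901311893}{87296980914} \cdot \frac{1}{15012} - \frac{18}{14315} = \frac{210901311893}{1310502277480968} - \frac{18}{14315} = - \frac{20569988714909129}{18759840102140056920}$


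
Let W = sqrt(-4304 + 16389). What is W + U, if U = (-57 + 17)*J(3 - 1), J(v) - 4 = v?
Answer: -240 + sqrt(12085) ≈ -130.07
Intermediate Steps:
J(v) = 4 + v
U = -240 (U = (-57 + 17)*(4 + (3 - 1)) = -40*(4 + 2) = -40*6 = -240)
W = sqrt(12085) ≈ 109.93
W + U = sqrt(12085) - 240 = -240 + sqrt(12085)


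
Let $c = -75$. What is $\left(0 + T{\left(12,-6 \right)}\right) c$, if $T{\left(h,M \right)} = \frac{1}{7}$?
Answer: $- \frac{75}{7} \approx -10.714$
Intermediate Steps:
$T{\left(h,M \right)} = \frac{1}{7}$
$\left(0 + T{\left(12,-6 \right)}\right) c = \left(0 + \frac{1}{7}\right) \left(-75\right) = \frac{1}{7} \left(-75\right) = - \frac{75}{7}$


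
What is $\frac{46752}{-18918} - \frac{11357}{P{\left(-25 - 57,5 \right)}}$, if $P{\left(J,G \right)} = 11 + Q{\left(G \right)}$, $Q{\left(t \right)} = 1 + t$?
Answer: $- \frac{35941085}{53601} \approx -670.53$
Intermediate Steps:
$P{\left(J,G \right)} = 12 + G$ ($P{\left(J,G \right)} = 11 + \left(1 + G\right) = 12 + G$)
$\frac{46752}{-18918} - \frac{11357}{P{\left(-25 - 57,5 \right)}} = \frac{46752}{-18918} - \frac{11357}{12 + 5} = 46752 \left(- \frac{1}{18918}\right) - \frac{11357}{17} = - \frac{7792}{3153} - \frac{11357}{17} = - \frac{35941085}{53601}$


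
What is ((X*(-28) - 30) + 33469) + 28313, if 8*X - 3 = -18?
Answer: 123609/2 ≈ 61805.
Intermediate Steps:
X = -15/8 (X = 3/8 + (⅛)*(-18) = 3/8 - 9/4 = -15/8 ≈ -1.8750)
((X*(-28) - 30) + 33469) + 28313 = ((-15/8*(-28) - 30) + 33469) + 28313 = ((105/2 - 30) + 33469) + 28313 = (45/2 + 33469) + 28313 = 66983/2 + 28313 = 123609/2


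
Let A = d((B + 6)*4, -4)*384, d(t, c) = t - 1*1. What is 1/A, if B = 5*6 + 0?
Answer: 1/54912 ≈ 1.8211e-5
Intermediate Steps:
B = 30 (B = 30 + 0 = 30)
d(t, c) = -1 + t (d(t, c) = t - 1 = -1 + t)
A = 54912 (A = (-1 + (30 + 6)*4)*384 = (-1 + 36*4)*384 = (-1 + 144)*384 = 143*384 = 54912)
1/A = 1/54912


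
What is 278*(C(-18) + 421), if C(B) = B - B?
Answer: 117038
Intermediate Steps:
C(B) = 0
278*(C(-18) + 421) = 278*(0 + 421) = 278*421 = 117038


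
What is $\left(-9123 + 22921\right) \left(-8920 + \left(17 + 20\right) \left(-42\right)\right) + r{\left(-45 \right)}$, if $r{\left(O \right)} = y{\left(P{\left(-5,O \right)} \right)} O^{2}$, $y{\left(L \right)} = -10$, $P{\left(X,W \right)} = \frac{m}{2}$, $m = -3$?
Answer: $-144540502$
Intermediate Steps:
$P{\left(X,W \right)} = - \frac{3}{2}$
$r{\left(O \right)} = - 10 O^{2}$
$\left(-9123 + 22921\right) \left(-8920 + \left(17 + 20\right) \left(-42\right)\right) + r{\left(-45 \right)} = \left(-9123 + 22921\right) \left(-8920 + \left(17 + 20\right) \left(-42\right)\right) - 10 \left(-45\right)^{2} = 13798 \left(-8920 + 37 \left(-42\right)\right) - 20250 = 13798 \left(-8920 - 1554\right) - 20250 = 13798 \left(-10474\right) - 20250 = -144520252 - 20250 = -144540502$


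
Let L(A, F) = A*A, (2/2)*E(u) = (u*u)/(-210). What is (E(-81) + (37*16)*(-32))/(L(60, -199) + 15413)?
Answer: -1328267/1330910 ≈ -0.99801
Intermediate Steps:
E(u) = -u**2/210 (E(u) = (u*u)/(-210) = u**2*(-1/210) = -u**2/210)
L(A, F) = A**2
(E(-81) + (37*16)*(-32))/(L(60, -199) + 15413) = (-1/210*(-81)**2 + (37*16)*(-32))/(60**2 + 15413) = (-1/210*6561 + 592*(-32))/(3600 + 15413) = (-2187/70 - 18944)/19013 = -1328267/70*1/19013 = -1328267/1330910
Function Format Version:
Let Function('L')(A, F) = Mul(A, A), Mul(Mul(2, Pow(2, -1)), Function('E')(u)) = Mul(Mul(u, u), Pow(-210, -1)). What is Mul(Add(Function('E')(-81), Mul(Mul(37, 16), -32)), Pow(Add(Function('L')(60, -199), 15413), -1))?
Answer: Rational(-1328267, 1330910) ≈ -0.99801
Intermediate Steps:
Function('E')(u) = Mul(Rational(-1, 210), Pow(u, 2)) (Function('E')(u) = Mul(Mul(u, u), Pow(-210, -1)) = Mul(Pow(u, 2), Rational(-1, 210)) = Mul(Rational(-1, 210), Pow(u, 2)))
Function('L')(A, F) = Pow(A, 2)
Mul(Add(Function('E')(-81), Mul(Mul(37, 16), -32)), Pow(Add(Function('L')(60, -199), 15413), -1)) = Mul(Add(Mul(Rational(-1, 210), Pow(-81, 2)), Mul(Mul(37, 16), -32)), Pow(Add(Pow(60, 2), 15413), -1)) = Mul(Add(Mul(Rational(-1, 210), 6561), Mul(592, -32)), Pow(Add(3600, 15413), -1)) = Mul(Add(Rational(-2187, 70), -18944), Pow(19013, -1)) = Mul(Rational(-1328267, 70), Rational(1, 19013)) = Rational(-1328267, 1330910)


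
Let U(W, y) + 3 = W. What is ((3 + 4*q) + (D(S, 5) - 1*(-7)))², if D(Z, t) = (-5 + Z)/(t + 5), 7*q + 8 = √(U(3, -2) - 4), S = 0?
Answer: 4505/196 + 552*I/49 ≈ 22.985 + 11.265*I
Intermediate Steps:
U(W, y) = -3 + W
q = -8/7 + 2*I/7 (q = -8/7 + √((-3 + 3) - 4)/7 = -8/7 + √(0 - 4)/7 = -8/7 + √(-4)/7 = -8/7 + (2*I)/7 = -8/7 + 2*I/7 ≈ -1.1429 + 0.28571*I)
D(Z, t) = (-5 + Z)/(5 + t)
((3 + 4*q) + (D(S, 5) - 1*(-7)))² = ((3 + 4*(-8/7 + 2*I/7)) + ((-5 + 0)/(5 + 5) - 1*(-7)))² = ((3 + (-32/7 + 8*I/7)) + (-5/10 + 7))² = ((-11/7 + 8*I/7) + ((⅒)*(-5) + 7))² = ((-11/7 + 8*I/7) + (-½ + 7))² = ((-11/7 + 8*I/7) + 13/2)² = (69/14 + 8*I/7)²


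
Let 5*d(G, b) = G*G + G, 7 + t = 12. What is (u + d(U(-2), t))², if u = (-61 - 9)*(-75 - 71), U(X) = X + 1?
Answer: 104448400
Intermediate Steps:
U(X) = 1 + X
t = 5 (t = -7 + 12 = 5)
d(G, b) = G/5 + G²/5 (d(G, b) = (G*G + G)/5 = (G² + G)/5 = (G + G²)/5 = G/5 + G²/5)
u = 10220 (u = -70*(-146) = 10220)
(u + d(U(-2), t))² = (10220 + (1 - 2)*(1 + (1 - 2))/5)² = (10220 + (⅕)*(-1)*(1 - 1))² = (10220 + (⅕)*(-1)*0)² = (10220 + 0)² = 10220² = 104448400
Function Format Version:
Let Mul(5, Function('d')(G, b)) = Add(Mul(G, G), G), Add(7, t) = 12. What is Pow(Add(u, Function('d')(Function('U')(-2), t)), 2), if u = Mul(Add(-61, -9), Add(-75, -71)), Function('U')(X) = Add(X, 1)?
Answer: 104448400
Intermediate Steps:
Function('U')(X) = Add(1, X)
t = 5 (t = Add(-7, 12) = 5)
Function('d')(G, b) = Add(Mul(Rational(1, 5), G), Mul(Rational(1, 5), Pow(G, 2))) (Function('d')(G, b) = Mul(Rational(1, 5), Add(Mul(G, G), G)) = Mul(Rational(1, 5), Add(Pow(G, 2), G)) = Mul(Rational(1, 5), Add(G, Pow(G, 2))) = Add(Mul(Rational(1, 5), G), Mul(Rational(1, 5), Pow(G, 2))))
u = 10220 (u = Mul(-70, -146) = 10220)
Pow(Add(u, Function('d')(Function('U')(-2), t)), 2) = Pow(Add(10220, Mul(Rational(1, 5), Add(1, -2), Add(1, Add(1, -2)))), 2) = Pow(Add(10220, Mul(Rational(1, 5), -1, Add(1, -1))), 2) = Pow(Add(10220, Mul(Rational(1, 5), -1, 0)), 2) = Pow(Add(10220, 0), 2) = Pow(10220, 2) = 104448400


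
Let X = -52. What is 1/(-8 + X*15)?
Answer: -1/788 ≈ -0.0012690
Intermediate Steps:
1/(-8 + X*15) = 1/(-8 - 52*15) = 1/(-8 - 780) = 1/(-788) = -1/788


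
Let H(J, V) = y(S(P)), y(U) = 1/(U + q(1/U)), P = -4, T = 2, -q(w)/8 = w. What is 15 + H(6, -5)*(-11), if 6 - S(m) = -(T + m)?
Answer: 19/2 ≈ 9.5000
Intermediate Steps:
q(w) = -8*w
S(m) = 8 + m (S(m) = 6 - (-1)*(2 + m) = 6 - (-2 - m) = 6 + (2 + m) = 8 + m)
y(U) = 1/(U - 8/U)
H(J, V) = ½ (H(J, V) = (8 - 4)/(-8 + (8 - 4)²) = 4/(-8 + 4²) = 4/(-8 + 16) = 4/8 = 4*(⅛) = ½)
15 + H(6, -5)*(-11) = 15 + (½)*(-11) = 15 - 11/2 = 19/2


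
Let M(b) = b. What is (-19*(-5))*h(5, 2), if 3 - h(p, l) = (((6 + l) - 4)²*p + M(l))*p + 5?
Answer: -39140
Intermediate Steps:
h(p, l) = -2 - p*(l + p*(2 + l)²) (h(p, l) = 3 - ((((6 + l) - 4)²*p + l)*p + 5) = 3 - (((2 + l)²*p + l)*p + 5) = 3 - ((p*(2 + l)² + l)*p + 5) = 3 - ((l + p*(2 + l)²)*p + 5) = 3 - (p*(l + p*(2 + l)²) + 5) = 3 - (5 + p*(l + p*(2 + l)²)) = 3 + (-5 - p*(l + p*(2 + l)²)) = -2 - p*(l + p*(2 + l)²))
(-19*(-5))*h(5, 2) = (-19*(-5))*(-2 - 1*2*5 - 1*5²*(2 + 2)²) = 95*(-2 - 10 - 1*25*4²) = 95*(-2 - 10 - 1*25*16) = 95*(-2 - 10 - 400) = 95*(-412) = -39140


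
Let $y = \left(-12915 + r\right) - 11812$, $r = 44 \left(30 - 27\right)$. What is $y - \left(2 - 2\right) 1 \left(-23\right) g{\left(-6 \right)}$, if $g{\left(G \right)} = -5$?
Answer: $-24595$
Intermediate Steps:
$r = 132$ ($r = 44 \cdot 3 = 132$)
$y = -24595$ ($y = \left(-12915 + 132\right) - 11812 = -12783 - 11812 = -24595$)
$y - \left(2 - 2\right) 1 \left(-23\right) g{\left(-6 \right)} = -24595 - \left(2 - 2\right) 1 \left(-23\right) \left(-5\right) = -24595 - 0 \cdot 1 \left(-23\right) \left(-5\right) = -24595 - 0 \left(-23\right) \left(-5\right) = -24595 - 0 \left(-5\right) = -24595 - 0 = -24595 + 0 = -24595$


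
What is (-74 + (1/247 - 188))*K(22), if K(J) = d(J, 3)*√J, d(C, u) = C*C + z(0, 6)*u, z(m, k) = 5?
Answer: -32291787*√22/247 ≈ -6.1321e+5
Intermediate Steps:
d(C, u) = C² + 5*u (d(C, u) = C*C + 5*u = C² + 5*u)
K(J) = √J*(15 + J²) (K(J) = (J² + 5*3)*√J = (J² + 15)*√J = (15 + J²)*√J = √J*(15 + J²))
(-74 + (1/247 - 188))*K(22) = (-74 + (1/247 - 188))*(√22*(15 + 22²)) = (-74 + (1/247 - 188))*(√22*(15 + 484)) = (-74 - 46435/247)*(√22*499) = -32291787*√22/247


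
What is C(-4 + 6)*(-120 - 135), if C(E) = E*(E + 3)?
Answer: -2550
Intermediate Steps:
C(E) = E*(3 + E)
C(-4 + 6)*(-120 - 135) = ((-4 + 6)*(3 + (-4 + 6)))*(-120 - 135) = (2*(3 + 2))*(-255) = (2*5)*(-255) = 10*(-255) = -2550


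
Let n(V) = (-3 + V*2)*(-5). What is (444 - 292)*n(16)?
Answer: -22040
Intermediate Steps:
n(V) = 15 - 10*V (n(V) = (-3 + 2*V)*(-5) = 15 - 10*V)
(444 - 292)*n(16) = (444 - 292)*(15 - 10*16) = 152*(15 - 160) = 152*(-145) = -22040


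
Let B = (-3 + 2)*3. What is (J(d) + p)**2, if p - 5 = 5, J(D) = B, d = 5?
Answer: 49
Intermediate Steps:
B = -3 (B = -1*3 = -3)
J(D) = -3
p = 10 (p = 5 + 5 = 10)
(J(d) + p)**2 = (-3 + 10)**2 = 7**2 = 49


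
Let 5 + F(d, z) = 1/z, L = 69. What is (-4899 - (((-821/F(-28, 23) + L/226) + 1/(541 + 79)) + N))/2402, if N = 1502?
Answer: -26224578581/9592194840 ≈ -2.7339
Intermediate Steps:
F(d, z) = -5 + 1/z
(-4899 - (((-821/F(-28, 23) + L/226) + 1/(541 + 79)) + N))/2402 = (-4899 - (((-821/(-5 + 1/23) + 69/226) + 1/(541 + 79)) + 1502))/2402 = (-4899 - (((-821/(-5 + 1/23) + 69*(1/226)) + 1/620) + 1502))*(1/2402) = (-4899 - (((-821/(-114/23) + 69/226) + 1/620) + 1502))*(1/2402) = (-4899 - (((-821*(-23/114) + 69/226) + 1/620) + 1502))*(1/2402) = (-4899 - (((18883/114 + 69/226) + 1/620) + 1502))*(1/2402) = (-4899 - ((1068856/6441 + 1/620) + 1502))*(1/2402) = (-4899 - (662697161/3993420 + 1502))*(1/2402) = (-4899 - 1*6660814001/3993420)*(1/2402) = (-4899 - 6660814001/3993420)*(1/2402) = -26224578581/3993420*1/2402 = -26224578581/9592194840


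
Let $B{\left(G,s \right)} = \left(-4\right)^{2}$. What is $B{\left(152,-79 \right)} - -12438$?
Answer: $12454$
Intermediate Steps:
$B{\left(G,s \right)} = 16$
$B{\left(152,-79 \right)} - -12438 = 16 - -12438 = 16 + 12438 = 12454$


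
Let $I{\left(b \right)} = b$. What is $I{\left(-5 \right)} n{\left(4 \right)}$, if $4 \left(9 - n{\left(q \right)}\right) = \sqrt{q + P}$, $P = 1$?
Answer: $-45 + \frac{5 \sqrt{5}}{4} \approx -42.205$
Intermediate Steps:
$n{\left(q \right)} = 9 - \frac{\sqrt{1 + q}}{4}$ ($n{\left(q \right)} = 9 - \frac{\sqrt{q + 1}}{4} = 9 - \frac{\sqrt{1 + q}}{4}$)
$I{\left(-5 \right)} n{\left(4 \right)} = - 5 \left(9 - \frac{\sqrt{1 + 4}}{4}\right) = - 5 \left(9 - \frac{\sqrt{5}}{4}\right) = -45 + \frac{5 \sqrt{5}}{4}$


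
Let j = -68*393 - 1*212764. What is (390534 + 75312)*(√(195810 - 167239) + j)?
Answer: -111564526848 + 465846*√28571 ≈ -1.1149e+11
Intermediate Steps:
j = -239488 (j = -26724 - 212764 = -239488)
(390534 + 75312)*(√(195810 - 167239) + j) = (390534 + 75312)*(√(195810 - 167239) - 239488) = 465846*(√28571 - 239488) = 465846*(-239488 + √28571) = -111564526848 + 465846*√28571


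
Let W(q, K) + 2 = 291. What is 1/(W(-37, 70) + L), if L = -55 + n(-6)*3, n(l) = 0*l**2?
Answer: 1/234 ≈ 0.0042735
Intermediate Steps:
n(l) = 0
W(q, K) = 289 (W(q, K) = -2 + 291 = 289)
L = -55 (L = -55 + 0*3 = -55 + 0 = -55)
1/(W(-37, 70) + L) = 1/(289 - 55) = 1/234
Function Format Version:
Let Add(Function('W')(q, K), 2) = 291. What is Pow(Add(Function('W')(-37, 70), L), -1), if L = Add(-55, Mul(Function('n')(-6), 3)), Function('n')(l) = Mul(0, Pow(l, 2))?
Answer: Rational(1, 234) ≈ 0.0042735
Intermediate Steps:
Function('n')(l) = 0
Function('W')(q, K) = 289 (Function('W')(q, K) = Add(-2, 291) = 289)
L = -55 (L = Add(-55, Mul(0, 3)) = Add(-55, 0) = -55)
Pow(Add(Function('W')(-37, 70), L), -1) = Pow(Add(289, -55), -1) = Pow(234, -1) = Rational(1, 234)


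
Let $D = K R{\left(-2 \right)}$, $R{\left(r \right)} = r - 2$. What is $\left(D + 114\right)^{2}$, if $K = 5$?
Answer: $8836$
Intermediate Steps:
$R{\left(r \right)} = -2 + r$
$D = -20$ ($D = 5 \left(-2 - 2\right) = 5 \left(-4\right) = -20$)
$\left(D + 114\right)^{2} = \left(-20 + 114\right)^{2} = 94^{2} = 8836$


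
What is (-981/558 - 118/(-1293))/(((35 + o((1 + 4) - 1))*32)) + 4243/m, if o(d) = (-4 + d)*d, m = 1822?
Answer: 190359100549/81794973120 ≈ 2.3273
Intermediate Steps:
o(d) = d*(-4 + d)
(-981/558 - 118/(-1293))/(((35 + o((1 + 4) - 1))*32)) + 4243/m = (-981/558 - 118/(-1293))/(((35 + ((1 + 4) - 1)*(-4 + ((1 + 4) - 1)))*32)) + 4243/1822 = (-981*1/558 - 118*(-1/1293))/(((35 + (5 - 1)*(-4 + (5 - 1)))*32)) + 4243*(1/1822) = (-109/62 + 118/1293)/(((35 + 4*(-4 + 4))*32)) + 4243/1822 = -133621*1/(32*(35 + 4*0))/80166 + 4243/1822 = -133621*1/(32*(35 + 0))/80166 + 4243/1822 = -133621/(80166*(35*32)) + 4243/1822 = -133621/80166/1120 + 4243/1822 = -133621/80166*1/1120 + 4243/1822 = -133621/89785920 + 4243/1822 = 190359100549/81794973120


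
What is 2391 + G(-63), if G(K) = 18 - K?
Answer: 2472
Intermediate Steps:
2391 + G(-63) = 2391 + (18 - 1*(-63)) = 2391 + (18 + 63) = 2391 + 81 = 2472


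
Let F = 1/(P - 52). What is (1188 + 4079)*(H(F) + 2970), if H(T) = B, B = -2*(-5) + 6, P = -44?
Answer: 15727262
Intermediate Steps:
B = 16 (B = 10 + 6 = 16)
F = -1/96 (F = 1/(-44 - 52) = 1/(-96) = -1/96 ≈ -0.010417)
H(T) = 16
(1188 + 4079)*(H(F) + 2970) = (1188 + 4079)*(16 + 2970) = 5267*2986 = 15727262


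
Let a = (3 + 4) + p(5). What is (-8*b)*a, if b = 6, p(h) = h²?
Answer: -1536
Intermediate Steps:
a = 32 (a = (3 + 4) + 5² = 7 + 25 = 32)
(-8*b)*a = -8*6*32 = -48*32 = -1536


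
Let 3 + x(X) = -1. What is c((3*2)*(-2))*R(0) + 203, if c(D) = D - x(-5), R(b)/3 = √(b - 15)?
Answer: 203 - 24*I*√15 ≈ 203.0 - 92.952*I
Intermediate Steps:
x(X) = -4 (x(X) = -3 - 1 = -4)
R(b) = 3*√(-15 + b) (R(b) = 3*√(b - 15) = 3*√(-15 + b))
c(D) = 4 + D (c(D) = D - 1*(-4) = D + 4 = 4 + D)
c((3*2)*(-2))*R(0) + 203 = (4 + (3*2)*(-2))*(3*√(-15 + 0)) + 203 = (4 + 6*(-2))*(3*√(-15)) + 203 = (4 - 12)*(3*(I*√15)) + 203 = -24*I*√15 + 203 = 203 - 24*I*√15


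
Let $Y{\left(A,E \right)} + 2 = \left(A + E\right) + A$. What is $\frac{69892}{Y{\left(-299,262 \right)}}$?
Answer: $- \frac{34946}{169} \approx -206.78$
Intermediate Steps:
$Y{\left(A,E \right)} = -2 + E + 2 A$ ($Y{\left(A,E \right)} = -2 + \left(\left(A + E\right) + A\right) = -2 + \left(E + 2 A\right) = -2 + E + 2 A$)
$\frac{69892}{Y{\left(-299,262 \right)}} = \frac{69892}{-2 + 262 + 2 \left(-299\right)} = \frac{69892}{-2 + 262 - 598} = \frac{69892}{-338} = 69892 \left(- \frac{1}{338}\right) = - \frac{34946}{169}$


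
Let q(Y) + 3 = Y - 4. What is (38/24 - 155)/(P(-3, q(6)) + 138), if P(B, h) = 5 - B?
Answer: -1841/1752 ≈ -1.0508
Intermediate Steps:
q(Y) = -7 + Y (q(Y) = -3 + (Y - 4) = -3 + (-4 + Y) = -7 + Y)
(38/24 - 155)/(P(-3, q(6)) + 138) = (38/24 - 155)/((5 - 1*(-3)) + 138) = (38*(1/24) - 155)/((5 + 3) + 138) = (19/12 - 155)/(8 + 138) = -1841/12/146 = -1841/12*1/146 = -1841/1752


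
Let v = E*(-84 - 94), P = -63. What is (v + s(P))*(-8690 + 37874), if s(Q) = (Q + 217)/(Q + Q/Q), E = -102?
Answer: 16423558656/31 ≈ 5.2979e+8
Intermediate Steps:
v = 18156 (v = -102*(-84 - 94) = -102*(-178) = 18156)
s(Q) = (217 + Q)/(1 + Q) (s(Q) = (217 + Q)/(Q + 1) = (217 + Q)/(1 + Q))
(v + s(P))*(-8690 + 37874) = (18156 + (217 - 63)/(1 - 63))*(-8690 + 37874) = (18156 + 154/(-62))*29184 = (18156 - 1/62*154)*29184 = (18156 - 77/31)*29184 = (562759/31)*29184 = 16423558656/31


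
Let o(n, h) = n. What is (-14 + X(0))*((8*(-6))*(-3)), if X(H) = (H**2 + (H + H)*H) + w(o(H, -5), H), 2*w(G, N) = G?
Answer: -2016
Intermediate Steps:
w(G, N) = G/2
X(H) = H/2 + 3*H**2 (X(H) = (H**2 + (H + H)*H) + H/2 = (H**2 + (2*H)*H) + H/2 = (H**2 + 2*H**2) + H/2 = 3*H**2 + H/2 = H/2 + 3*H**2)
(-14 + X(0))*((8*(-6))*(-3)) = (-14 + (1/2)*0*(1 + 6*0))*((8*(-6))*(-3)) = (-14 + (1/2)*0*(1 + 0))*(-48*(-3)) = (-14 + (1/2)*0*1)*144 = (-14 + 0)*144 = -14*144 = -2016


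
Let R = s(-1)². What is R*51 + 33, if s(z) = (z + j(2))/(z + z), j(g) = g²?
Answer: 591/4 ≈ 147.75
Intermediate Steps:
s(z) = (4 + z)/(2*z) (s(z) = (z + 2²)/(z + z) = (z + 4)/((2*z)) = (4 + z)*(1/(2*z)) = (4 + z)/(2*z))
R = 9/4 (R = ((½)*(4 - 1)/(-1))² = ((½)*(-1)*3)² = (-3/2)² = 9/4 ≈ 2.2500)
R*51 + 33 = (9/4)*51 + 33 = 459/4 + 33 = 591/4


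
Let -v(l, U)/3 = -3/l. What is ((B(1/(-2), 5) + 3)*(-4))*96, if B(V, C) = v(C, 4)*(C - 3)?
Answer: -12672/5 ≈ -2534.4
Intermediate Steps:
v(l, U) = 9/l (v(l, U) = -(-9)/l = 9/l)
B(V, C) = 9*(-3 + C)/C (B(V, C) = (9/C)*(C - 3) = (9/C)*(-3 + C) = 9*(-3 + C)/C)
((B(1/(-2), 5) + 3)*(-4))*96 = (((9 - 27/5) + 3)*(-4))*96 = ((18/5 + 3)*(-4))*96 = ((33/5)*(-4))*96 = -132/5*96 = -12672/5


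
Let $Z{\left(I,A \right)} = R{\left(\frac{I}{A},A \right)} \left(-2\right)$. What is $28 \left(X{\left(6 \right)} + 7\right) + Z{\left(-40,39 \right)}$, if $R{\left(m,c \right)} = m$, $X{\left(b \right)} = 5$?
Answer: $\frac{13184}{39} \approx 338.05$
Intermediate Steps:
$Z{\left(I,A \right)} = - \frac{2 I}{A}$ ($Z{\left(I,A \right)} = \frac{I}{A} \left(-2\right) = - \frac{2 I}{A}$)
$28 \left(X{\left(6 \right)} + 7\right) + Z{\left(-40,39 \right)} = 28 \left(5 + 7\right) - - \frac{80}{39} = 28 \cdot 12 - \left(-80\right) \frac{1}{39} = 336 + \frac{80}{39} = \frac{13184}{39}$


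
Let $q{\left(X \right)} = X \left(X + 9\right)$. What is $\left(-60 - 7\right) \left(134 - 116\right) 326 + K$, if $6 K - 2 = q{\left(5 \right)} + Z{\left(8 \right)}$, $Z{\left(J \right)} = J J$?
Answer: $- \frac{1179400}{3} \approx -3.9313 \cdot 10^{5}$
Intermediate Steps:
$Z{\left(J \right)} = J^{2}$
$q{\left(X \right)} = X \left(9 + X\right)$
$K = \frac{68}{3}$ ($K = \frac{1}{3} + \frac{5 \left(9 + 5\right) + 8^{2}}{6} = \frac{1}{3} + \frac{5 \cdot 14 + 64}{6} = \frac{1}{3} + \frac{70 + 64}{6} = \frac{1}{3} + \frac{1}{6} \cdot 134 = \frac{1}{3} + \frac{67}{3} = \frac{68}{3} \approx 22.667$)
$\left(-60 - 7\right) \left(134 - 116\right) 326 + K = \left(-60 - 7\right) \left(134 - 116\right) 326 + \frac{68}{3} = \left(-67\right) 18 \cdot 326 + \frac{68}{3} = \left(-1206\right) 326 + \frac{68}{3} = -393156 + \frac{68}{3} = - \frac{1179400}{3}$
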